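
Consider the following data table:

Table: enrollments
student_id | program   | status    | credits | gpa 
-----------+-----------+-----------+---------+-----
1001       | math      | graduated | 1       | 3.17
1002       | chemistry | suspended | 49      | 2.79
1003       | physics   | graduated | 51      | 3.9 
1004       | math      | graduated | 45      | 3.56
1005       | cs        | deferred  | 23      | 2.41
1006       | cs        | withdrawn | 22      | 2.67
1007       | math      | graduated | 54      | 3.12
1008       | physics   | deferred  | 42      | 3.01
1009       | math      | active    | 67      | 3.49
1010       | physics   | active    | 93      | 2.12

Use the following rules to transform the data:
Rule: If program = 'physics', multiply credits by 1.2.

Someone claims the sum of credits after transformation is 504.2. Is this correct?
No, the correct result is 484.2.

Step 1: Calculate the correct sum after transformation
Step 2: Apply multiplier 1.2 to records where program = 'physics'
Step 3: Correct result = 484.2
Step 4: Claimed result = 504.2
Step 5: 484.2 ≠ 504.2
Conclusion: The claimed result is incorrect. The correct answer is 484.2.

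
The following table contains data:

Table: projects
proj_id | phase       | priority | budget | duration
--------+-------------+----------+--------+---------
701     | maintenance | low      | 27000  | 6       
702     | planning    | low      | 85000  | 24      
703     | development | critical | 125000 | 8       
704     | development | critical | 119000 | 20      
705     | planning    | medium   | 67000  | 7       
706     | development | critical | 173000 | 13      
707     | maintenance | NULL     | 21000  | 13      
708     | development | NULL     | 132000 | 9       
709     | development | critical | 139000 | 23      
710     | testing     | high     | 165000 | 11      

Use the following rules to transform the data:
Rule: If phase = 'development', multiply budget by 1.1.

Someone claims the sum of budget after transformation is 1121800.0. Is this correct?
Yes, the result is correct.

Step 1: Calculate the correct sum after transformation
Step 2: Apply multiplier 1.1 to records where phase = 'development'
Step 3: Correct result = 1121800.0
Step 4: Claimed result = 1121800.0
Step 5: 1121800.0 = 1121800.0 ✓
Conclusion: The claimed result is correct.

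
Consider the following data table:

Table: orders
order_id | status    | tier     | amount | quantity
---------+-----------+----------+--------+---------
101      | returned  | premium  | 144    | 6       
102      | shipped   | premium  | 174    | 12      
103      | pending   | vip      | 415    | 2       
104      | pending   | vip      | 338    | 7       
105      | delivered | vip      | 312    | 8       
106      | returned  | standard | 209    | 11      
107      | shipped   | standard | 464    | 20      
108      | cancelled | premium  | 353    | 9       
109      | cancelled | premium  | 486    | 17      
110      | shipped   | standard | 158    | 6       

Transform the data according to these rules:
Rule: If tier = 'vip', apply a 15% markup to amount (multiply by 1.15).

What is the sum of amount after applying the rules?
3212.75

Step 1: Records with tier = 'vip' have total amount = 1065
Step 2: Apply multiplier: 1065 × 1.15 = 1224.75
Step 3: Other records total: 1988
Step 4: Final sum = 1224.75 + 1988 = 3212.75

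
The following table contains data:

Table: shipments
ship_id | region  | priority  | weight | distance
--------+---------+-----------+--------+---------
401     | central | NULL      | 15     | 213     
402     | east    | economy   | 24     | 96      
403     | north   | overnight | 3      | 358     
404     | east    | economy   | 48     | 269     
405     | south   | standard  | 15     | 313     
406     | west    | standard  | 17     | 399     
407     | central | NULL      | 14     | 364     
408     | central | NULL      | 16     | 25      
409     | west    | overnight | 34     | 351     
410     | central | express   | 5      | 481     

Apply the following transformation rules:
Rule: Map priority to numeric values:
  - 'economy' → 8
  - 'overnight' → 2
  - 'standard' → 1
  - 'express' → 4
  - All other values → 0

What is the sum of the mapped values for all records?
26

Step 1: Apply mapping to each record
Step 2: Count by status:
  'economy': 2 records × 8 = 16
  'overnight': 2 records × 2 = 4
  'standard': 2 records × 1 = 2
  'express': 1 records × 4 = 4
Step 3: Sum all mapped values = 26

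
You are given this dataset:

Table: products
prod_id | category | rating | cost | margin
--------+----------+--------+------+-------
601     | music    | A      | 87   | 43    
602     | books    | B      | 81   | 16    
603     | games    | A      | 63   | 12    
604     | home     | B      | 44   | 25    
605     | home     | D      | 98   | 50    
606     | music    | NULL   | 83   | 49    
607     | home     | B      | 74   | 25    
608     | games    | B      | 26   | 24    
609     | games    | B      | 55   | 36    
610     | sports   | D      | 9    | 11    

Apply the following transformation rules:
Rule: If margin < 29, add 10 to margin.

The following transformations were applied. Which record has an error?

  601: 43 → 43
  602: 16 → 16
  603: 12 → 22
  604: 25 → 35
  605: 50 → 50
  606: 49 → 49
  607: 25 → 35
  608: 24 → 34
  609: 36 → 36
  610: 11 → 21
Record 602 has an error. The correct transformed value should be 26, not 16.

Step 1: Check each record against the rule
Step 2: Record 602 has margin = 16
Step 3: Since 16 < 29, the bonus should have been applied
Step 4: Correct value = 26, but claimed value = 16
Conclusion: Record 602 has the error.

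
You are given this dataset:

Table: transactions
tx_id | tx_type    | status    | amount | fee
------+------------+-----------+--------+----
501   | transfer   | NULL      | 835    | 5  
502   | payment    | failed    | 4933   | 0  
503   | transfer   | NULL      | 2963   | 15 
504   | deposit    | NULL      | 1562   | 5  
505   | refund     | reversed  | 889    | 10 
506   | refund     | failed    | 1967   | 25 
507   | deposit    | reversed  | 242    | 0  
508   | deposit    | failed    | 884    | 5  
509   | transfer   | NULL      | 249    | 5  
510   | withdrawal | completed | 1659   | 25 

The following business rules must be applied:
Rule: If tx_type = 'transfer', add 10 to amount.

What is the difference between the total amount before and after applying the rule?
30

Step 1: Original sum of amount = 16183
Step 2: 3 records have tx_type = 'transfer'
Step 3: Each affected record changes by 10
Step 4: Total change = 3 × 10 = 30
Step 5: New sum = 16183 + 30 = 16213
Step 6: Difference = |16213 - 16183| = 30
        (Sum increased by 30)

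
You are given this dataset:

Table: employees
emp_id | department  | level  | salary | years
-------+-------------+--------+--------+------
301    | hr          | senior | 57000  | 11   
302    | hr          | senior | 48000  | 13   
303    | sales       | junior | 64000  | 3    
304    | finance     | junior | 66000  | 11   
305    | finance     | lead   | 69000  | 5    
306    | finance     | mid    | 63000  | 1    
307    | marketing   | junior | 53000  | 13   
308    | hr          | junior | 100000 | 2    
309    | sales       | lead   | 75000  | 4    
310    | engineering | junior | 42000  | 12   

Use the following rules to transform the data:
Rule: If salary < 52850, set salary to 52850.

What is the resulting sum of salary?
652700

Step 1: 2 records have salary < 52850
Step 2: These records originally summed to 90000
Step 3: After setting to minimum: 2 × 52850 = 105700
Step 4: Unaffected records sum: 547000
Step 5: Final sum = 105700 + 547000 = 652700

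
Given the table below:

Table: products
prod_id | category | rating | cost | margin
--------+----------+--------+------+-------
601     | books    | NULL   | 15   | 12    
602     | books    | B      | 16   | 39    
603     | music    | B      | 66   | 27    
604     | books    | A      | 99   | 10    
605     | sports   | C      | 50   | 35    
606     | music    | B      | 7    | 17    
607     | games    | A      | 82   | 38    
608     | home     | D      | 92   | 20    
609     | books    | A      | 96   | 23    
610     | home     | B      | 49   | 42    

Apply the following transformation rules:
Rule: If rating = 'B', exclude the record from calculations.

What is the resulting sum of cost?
434

Step 1: Identify records where rating = 'B'
Step 2: The excluded records sum to 138
Step 3: Original total cost = 572
Step 4: Remaining total = 572 - 138 = 434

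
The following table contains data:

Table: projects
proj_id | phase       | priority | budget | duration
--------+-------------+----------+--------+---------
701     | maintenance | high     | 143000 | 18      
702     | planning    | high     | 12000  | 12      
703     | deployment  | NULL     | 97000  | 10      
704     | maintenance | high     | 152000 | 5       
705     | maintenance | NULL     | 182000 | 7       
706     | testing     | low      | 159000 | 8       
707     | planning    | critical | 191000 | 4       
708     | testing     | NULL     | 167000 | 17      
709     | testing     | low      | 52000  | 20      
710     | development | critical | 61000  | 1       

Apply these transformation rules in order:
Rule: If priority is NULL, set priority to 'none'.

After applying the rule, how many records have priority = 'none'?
3

Step 1: Count records where priority IS NULL
Step 2: Found 3 records with NULL priority
Step 3: These records will have priority set to 'none'
Step 4: Records already having priority = 'none': 0
Step 5: Answer: 3 + 0 = 3 records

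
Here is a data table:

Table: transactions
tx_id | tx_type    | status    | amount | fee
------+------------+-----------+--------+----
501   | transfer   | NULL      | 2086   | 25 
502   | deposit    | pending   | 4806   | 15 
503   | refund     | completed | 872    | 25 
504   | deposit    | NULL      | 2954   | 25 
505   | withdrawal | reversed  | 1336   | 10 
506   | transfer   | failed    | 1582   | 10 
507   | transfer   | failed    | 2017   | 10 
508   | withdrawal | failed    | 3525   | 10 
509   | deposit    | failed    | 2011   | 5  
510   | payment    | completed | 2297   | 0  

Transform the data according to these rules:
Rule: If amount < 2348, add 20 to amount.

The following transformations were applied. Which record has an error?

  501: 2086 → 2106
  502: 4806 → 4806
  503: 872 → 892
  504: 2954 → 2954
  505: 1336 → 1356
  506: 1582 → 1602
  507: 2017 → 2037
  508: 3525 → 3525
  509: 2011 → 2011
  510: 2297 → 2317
Record 509 has an error. The correct transformed value should be 2031, not 2011.

Step 1: Check each record against the rule
Step 2: Record 509 has amount = 2011
Step 3: Since 2011 < 2348, the bonus should have been applied
Step 4: Correct value = 2031, but claimed value = 2011
Conclusion: Record 509 has the error.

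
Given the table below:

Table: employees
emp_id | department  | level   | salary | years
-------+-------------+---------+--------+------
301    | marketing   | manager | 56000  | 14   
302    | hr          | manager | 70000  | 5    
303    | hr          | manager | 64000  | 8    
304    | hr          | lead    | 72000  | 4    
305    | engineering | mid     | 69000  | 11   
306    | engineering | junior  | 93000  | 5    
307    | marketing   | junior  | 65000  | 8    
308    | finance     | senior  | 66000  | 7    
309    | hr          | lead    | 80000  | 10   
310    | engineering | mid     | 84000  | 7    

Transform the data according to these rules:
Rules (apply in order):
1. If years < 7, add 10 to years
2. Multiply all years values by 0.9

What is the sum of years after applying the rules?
98.1

Step 1: Apply Rule 1 - Add 10 to records with years < 7
  - 3 records affected: 14 + (3 × 10) = 44
  - Unaffected records: 65
  - Sum after Rule 1: 109
Step 2: Apply Rule 2 - Multiply all by 0.9
  - 109 × 0.9 = 98.1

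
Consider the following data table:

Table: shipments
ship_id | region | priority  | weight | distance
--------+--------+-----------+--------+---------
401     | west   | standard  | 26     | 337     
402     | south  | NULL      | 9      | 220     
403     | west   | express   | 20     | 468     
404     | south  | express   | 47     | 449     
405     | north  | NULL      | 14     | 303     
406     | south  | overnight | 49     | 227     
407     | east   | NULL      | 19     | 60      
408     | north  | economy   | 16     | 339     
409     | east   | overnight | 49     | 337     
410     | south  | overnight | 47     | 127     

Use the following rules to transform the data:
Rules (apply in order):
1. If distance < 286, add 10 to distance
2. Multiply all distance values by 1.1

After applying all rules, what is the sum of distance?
3197.7

Step 1: Apply Rule 1 - Add 10 to records with distance < 286
  - 4 records affected: 634 + (4 × 10) = 674
  - Unaffected records: 2233
  - Sum after Rule 1: 2907
Step 2: Apply Rule 2 - Multiply all by 1.1
  - 2907 × 1.1 = 3197.7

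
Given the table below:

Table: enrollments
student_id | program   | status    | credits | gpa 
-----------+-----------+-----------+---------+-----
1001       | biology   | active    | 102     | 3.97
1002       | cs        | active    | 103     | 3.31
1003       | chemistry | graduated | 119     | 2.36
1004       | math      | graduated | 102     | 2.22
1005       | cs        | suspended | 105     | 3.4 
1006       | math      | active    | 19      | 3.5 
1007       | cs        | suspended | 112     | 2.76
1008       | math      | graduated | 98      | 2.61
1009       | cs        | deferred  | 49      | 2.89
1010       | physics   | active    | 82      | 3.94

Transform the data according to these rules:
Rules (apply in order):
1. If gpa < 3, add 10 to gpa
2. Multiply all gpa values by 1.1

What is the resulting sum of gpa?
89.06

Step 1: Apply Rule 1 - Add 10 to records with gpa < 3
  - 5 records affected: 12.84 + (5 × 10) = 62.84
  - Unaffected records: 18.12
  - Sum after Rule 1: 80.96
Step 2: Apply Rule 2 - Multiply all by 1.1
  - 80.96 × 1.1 = 89.06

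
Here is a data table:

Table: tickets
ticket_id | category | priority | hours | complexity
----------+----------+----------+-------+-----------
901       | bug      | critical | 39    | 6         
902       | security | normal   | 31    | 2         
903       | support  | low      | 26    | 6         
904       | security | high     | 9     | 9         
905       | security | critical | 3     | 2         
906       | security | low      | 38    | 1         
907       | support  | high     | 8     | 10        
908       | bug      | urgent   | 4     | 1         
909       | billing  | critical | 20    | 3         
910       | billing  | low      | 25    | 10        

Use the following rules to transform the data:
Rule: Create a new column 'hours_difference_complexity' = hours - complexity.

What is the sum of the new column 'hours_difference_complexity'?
153

Step 1: For each record, compute hours - complexity
Example calculations:
  39 - 6 = 33
  31 - 2 = 29
  26 - 6 = 20
  ...
Step 2: Sum all derived values
Step 3: Total = 153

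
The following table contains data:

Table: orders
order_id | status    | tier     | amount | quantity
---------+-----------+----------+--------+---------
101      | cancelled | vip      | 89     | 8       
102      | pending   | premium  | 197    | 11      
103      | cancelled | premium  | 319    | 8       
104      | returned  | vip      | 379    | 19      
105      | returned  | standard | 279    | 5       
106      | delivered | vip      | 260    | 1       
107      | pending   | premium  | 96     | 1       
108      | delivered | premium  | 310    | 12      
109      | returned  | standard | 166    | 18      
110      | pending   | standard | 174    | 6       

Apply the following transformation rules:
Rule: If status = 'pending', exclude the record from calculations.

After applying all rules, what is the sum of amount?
1802

Step 1: Identify records where status = 'pending'
Step 2: The excluded records sum to 467
Step 3: Original total amount = 2269
Step 4: Remaining total = 2269 - 467 = 1802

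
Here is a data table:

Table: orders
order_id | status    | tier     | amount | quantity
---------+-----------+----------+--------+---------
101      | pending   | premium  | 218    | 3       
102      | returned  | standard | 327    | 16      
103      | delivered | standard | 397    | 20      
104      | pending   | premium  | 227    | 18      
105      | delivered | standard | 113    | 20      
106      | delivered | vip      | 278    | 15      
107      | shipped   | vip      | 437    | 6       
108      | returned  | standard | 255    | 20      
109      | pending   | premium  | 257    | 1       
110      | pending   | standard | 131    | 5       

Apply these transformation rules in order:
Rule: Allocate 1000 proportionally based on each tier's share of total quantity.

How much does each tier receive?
premium: 177.42, standard: 653.23, vip: 169.35

Step 1: Calculate total quantity = 124
Step 2: Calculate each tier's proportion:
  premium: 22/124 = 17.74% → 177.42
  standard: 81/124 = 65.32% → 653.23
  vip: 21/124 = 16.94% → 169.35
Step 3: Verify: sum of allocations ≈ 1000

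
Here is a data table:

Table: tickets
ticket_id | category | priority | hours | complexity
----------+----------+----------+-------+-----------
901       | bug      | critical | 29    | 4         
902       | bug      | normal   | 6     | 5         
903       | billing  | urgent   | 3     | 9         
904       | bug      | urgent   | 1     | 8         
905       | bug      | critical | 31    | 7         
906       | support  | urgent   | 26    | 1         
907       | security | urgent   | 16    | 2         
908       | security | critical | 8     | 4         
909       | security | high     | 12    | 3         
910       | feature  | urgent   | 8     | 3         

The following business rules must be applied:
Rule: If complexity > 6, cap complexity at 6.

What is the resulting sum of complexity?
40

Step 1: 3 records have complexity > 6
Step 2: These records originally summed to 24
Step 3: After capping: 3 × 6 = 18
Step 4: Unaffected records sum: 22
Step 5: Final sum = 18 + 22 = 40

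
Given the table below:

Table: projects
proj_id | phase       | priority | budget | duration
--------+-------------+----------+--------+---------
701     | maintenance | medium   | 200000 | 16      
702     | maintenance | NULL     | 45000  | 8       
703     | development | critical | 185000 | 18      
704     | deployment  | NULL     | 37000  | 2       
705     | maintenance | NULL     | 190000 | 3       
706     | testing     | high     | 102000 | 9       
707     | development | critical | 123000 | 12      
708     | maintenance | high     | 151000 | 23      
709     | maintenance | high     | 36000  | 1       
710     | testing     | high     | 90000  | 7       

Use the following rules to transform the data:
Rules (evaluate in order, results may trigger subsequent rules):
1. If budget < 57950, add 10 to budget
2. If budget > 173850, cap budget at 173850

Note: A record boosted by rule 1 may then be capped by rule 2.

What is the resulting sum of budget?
1105580

Step 1: Apply rule 1 to records with budget < 57950
  - 3 records get bonus of 10
  - Of these, 0 records then exceed 173850 and get capped
Step 2: Apply rule 2 to records with budget > 173850
  - 3 records (original) are capped
Step 3: Calculate final sum = 1105580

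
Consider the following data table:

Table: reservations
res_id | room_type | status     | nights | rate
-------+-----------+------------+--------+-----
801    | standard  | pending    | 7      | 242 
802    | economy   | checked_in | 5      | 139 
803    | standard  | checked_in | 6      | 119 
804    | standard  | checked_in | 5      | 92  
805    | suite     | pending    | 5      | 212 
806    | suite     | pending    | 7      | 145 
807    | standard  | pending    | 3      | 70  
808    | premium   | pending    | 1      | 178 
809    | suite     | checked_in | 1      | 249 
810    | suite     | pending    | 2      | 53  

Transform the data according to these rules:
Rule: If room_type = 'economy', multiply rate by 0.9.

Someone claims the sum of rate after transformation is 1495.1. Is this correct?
No, the correct result is 1485.1.

Step 1: Calculate the correct sum after transformation
Step 2: Apply multiplier 0.9 to records where room_type = 'economy'
Step 3: Correct result = 1485.1
Step 4: Claimed result = 1495.1
Step 5: 1485.1 ≠ 1495.1
Conclusion: The claimed result is incorrect. The correct answer is 1485.1.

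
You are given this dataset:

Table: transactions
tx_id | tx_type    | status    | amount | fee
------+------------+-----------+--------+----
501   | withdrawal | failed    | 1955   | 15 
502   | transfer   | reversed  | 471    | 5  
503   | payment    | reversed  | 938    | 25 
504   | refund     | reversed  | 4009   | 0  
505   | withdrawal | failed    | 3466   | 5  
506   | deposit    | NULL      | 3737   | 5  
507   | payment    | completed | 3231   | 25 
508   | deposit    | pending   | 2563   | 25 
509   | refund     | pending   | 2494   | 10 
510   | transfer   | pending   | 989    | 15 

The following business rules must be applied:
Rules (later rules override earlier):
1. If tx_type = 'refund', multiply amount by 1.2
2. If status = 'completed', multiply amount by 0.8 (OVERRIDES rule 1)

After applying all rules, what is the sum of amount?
24507.4

Step 1: Rule 2 takes priority for records with status = 'completed'
  - 1 records: 3231 × 0.8 = 2584.8
Step 2: Rule 1 applies to remaining records with tx_type = 'refund'
  - 2 records: 6503 × 1.2 = 7803.6
Step 3: Other records unchanged: 14119
Step 4: Final sum = 2584.8 + 7803.6 + 14119 = 24507.4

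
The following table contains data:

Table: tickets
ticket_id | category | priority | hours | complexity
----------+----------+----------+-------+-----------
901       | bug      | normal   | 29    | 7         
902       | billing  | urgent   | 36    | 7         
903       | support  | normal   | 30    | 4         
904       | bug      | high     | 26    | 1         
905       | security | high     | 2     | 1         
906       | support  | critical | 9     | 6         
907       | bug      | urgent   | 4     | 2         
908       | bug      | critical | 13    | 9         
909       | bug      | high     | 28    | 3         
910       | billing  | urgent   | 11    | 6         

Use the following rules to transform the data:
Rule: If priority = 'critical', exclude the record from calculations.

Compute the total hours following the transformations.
166

Step 1: Identify records where priority = 'critical'
Step 2: The excluded records sum to 22
Step 3: Original total hours = 188
Step 4: Remaining total = 188 - 22 = 166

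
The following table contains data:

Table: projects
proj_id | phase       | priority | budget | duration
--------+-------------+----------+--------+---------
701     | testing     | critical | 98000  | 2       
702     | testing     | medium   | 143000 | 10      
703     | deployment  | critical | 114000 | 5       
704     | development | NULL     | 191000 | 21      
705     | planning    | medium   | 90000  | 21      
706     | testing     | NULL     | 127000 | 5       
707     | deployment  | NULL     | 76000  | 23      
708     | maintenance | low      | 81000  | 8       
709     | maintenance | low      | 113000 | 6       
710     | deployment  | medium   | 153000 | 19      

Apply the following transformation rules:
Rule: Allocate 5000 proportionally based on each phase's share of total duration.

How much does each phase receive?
deployment: 1958.33, development: 875.0, maintenance: 583.33, planning: 875.0, testing: 708.33

Step 1: Calculate total duration = 120
Step 2: Calculate each phase's proportion:
  deployment: 47/120 = 39.17% → 1958.33
  development: 21/120 = 17.50% → 875.0
  maintenance: 14/120 = 11.67% → 583.33
  planning: 21/120 = 17.50% → 875.0
  testing: 17/120 = 14.17% → 708.33
Step 3: Verify: sum of allocations ≈ 5000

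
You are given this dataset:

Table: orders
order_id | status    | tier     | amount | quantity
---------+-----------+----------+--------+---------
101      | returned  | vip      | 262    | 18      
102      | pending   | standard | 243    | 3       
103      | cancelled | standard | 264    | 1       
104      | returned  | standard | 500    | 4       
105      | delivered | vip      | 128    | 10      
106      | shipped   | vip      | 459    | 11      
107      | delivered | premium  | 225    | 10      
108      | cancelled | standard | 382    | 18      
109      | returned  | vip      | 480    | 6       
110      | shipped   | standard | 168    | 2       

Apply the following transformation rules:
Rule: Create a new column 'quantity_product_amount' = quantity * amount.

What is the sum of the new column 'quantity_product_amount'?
26380

Step 1: For each record, compute quantity * amount
Example calculations:
  18 * 262 = 4716
  3 * 243 = 729
  1 * 264 = 264
  ...
Step 2: Sum all derived values
Step 3: Total = 26380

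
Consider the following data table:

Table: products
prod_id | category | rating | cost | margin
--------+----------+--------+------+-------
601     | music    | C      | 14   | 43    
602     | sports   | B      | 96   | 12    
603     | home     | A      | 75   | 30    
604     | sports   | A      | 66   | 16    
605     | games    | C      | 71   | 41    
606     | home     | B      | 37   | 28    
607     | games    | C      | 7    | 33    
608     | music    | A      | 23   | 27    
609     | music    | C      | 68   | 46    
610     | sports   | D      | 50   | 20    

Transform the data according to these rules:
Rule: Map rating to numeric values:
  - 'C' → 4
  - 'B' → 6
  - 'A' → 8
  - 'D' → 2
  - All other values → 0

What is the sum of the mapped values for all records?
54

Step 1: Apply mapping to each record
Step 2: Count by status:
  'C': 4 records × 4 = 16
  'B': 2 records × 6 = 12
  'A': 3 records × 8 = 24
  'D': 1 records × 2 = 2
Step 3: Sum all mapped values = 54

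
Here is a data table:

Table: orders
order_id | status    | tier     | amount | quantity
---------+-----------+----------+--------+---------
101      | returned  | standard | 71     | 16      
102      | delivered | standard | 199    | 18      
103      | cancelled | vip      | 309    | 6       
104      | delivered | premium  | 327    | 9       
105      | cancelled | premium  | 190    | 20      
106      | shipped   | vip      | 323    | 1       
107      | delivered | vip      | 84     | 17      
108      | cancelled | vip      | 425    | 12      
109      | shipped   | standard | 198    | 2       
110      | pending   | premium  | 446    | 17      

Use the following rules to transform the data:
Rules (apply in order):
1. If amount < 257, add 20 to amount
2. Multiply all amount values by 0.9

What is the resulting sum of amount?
2404.8

Step 1: Apply Rule 1 - Add 20 to records with amount < 257
  - 5 records affected: 742 + (5 × 20) = 842
  - Unaffected records: 1830
  - Sum after Rule 1: 2672
Step 2: Apply Rule 2 - Multiply all by 0.9
  - 2672 × 0.9 = 2404.8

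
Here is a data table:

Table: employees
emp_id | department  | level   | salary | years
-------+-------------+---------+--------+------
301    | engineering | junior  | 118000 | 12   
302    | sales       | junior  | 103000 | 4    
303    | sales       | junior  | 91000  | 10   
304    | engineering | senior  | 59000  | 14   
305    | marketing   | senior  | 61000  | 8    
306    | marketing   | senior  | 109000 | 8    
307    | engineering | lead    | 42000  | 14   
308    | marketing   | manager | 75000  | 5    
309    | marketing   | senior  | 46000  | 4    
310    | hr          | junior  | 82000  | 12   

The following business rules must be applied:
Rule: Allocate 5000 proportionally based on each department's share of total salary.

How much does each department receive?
engineering: 1393.13, hr: 521.63, marketing: 1851.15, sales: 1234.1

Step 1: Calculate total salary = 786000
Step 2: Calculate each department's proportion:
  engineering: 219000/786000 = 27.86% → 1393.13
  hr: 82000/786000 = 10.43% → 521.63
  marketing: 291000/786000 = 37.02% → 1851.15
  sales: 194000/786000 = 24.68% → 1234.1
Step 3: Verify: sum of allocations ≈ 5000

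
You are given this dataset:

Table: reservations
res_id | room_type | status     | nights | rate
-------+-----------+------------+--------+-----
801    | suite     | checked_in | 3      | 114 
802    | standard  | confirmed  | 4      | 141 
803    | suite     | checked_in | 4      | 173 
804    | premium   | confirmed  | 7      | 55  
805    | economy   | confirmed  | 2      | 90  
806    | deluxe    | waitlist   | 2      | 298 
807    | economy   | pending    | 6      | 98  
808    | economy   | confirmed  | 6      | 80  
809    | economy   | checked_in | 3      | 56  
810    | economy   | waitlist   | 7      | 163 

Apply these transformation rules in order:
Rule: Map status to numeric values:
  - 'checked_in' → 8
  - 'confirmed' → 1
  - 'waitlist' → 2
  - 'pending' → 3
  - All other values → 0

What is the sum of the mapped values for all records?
35

Step 1: Apply mapping to each record
Step 2: Count by status:
  'checked_in': 3 records × 8 = 24
  'confirmed': 4 records × 1 = 4
  'waitlist': 2 records × 2 = 4
  'pending': 1 records × 3 = 3
Step 3: Sum all mapped values = 35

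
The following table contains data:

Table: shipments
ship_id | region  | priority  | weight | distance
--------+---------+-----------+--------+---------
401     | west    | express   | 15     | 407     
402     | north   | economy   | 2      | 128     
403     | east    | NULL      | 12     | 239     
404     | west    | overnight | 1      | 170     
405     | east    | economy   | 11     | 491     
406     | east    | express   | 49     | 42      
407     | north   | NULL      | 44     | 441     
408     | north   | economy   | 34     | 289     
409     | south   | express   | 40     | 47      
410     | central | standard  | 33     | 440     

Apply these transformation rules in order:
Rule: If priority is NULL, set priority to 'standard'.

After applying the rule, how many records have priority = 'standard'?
3

Step 1: Count records where priority IS NULL
Step 2: Found 2 records with NULL priority
Step 3: These records will have priority set to 'standard'
Step 4: Records already having priority = 'standard': 1
Step 5: Answer: 2 + 1 = 3 records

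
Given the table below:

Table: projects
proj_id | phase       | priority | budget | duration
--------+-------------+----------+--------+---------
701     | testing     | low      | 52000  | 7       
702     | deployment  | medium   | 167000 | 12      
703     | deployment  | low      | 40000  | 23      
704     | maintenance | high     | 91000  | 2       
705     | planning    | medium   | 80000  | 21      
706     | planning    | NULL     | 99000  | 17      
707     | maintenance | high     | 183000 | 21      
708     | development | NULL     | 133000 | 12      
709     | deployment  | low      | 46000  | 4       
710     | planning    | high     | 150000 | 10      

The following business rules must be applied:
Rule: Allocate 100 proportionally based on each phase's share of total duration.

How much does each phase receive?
deployment: 30.23, development: 9.3, maintenance: 17.83, planning: 37.21, testing: 5.43

Step 1: Calculate total duration = 129
Step 2: Calculate each phase's proportion:
  deployment: 39/129 = 30.23% → 30.23
  development: 12/129 = 9.30% → 9.3
  maintenance: 23/129 = 17.83% → 17.83
  planning: 48/129 = 37.21% → 37.21
  testing: 7/129 = 5.43% → 5.43
Step 3: Verify: sum of allocations ≈ 100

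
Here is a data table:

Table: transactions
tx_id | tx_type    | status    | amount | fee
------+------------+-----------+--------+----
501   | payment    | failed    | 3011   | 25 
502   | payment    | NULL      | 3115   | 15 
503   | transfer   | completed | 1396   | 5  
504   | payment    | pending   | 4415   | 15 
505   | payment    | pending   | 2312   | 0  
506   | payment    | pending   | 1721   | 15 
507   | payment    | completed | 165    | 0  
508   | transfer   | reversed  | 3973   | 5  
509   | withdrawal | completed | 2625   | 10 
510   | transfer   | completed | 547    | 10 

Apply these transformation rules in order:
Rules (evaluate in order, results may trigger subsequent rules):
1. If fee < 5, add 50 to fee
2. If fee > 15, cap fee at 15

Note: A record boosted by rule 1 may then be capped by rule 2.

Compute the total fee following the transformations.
120

Step 1: Apply rule 1 to records with fee < 5
  - 2 records get bonus of 50
  - Of these, 2 records then exceed 15 and get capped
Step 2: Apply rule 2 to records with fee > 15
  - 1 records (original) are capped
Step 3: Calculate final sum = 120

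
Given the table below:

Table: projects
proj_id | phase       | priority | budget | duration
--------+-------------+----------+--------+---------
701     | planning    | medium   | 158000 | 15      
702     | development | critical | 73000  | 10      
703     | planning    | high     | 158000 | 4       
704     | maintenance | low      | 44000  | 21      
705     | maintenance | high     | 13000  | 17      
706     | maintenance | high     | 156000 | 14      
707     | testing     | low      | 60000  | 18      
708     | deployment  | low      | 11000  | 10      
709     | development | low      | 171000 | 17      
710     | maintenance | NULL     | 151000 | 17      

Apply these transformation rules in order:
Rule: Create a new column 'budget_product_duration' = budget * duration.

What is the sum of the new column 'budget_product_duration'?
13725000

Step 1: For each record, compute budget * duration
Example calculations:
  158000 * 15 = 2370000
  73000 * 10 = 730000
  158000 * 4 = 632000
  ...
Step 2: Sum all derived values
Step 3: Total = 13725000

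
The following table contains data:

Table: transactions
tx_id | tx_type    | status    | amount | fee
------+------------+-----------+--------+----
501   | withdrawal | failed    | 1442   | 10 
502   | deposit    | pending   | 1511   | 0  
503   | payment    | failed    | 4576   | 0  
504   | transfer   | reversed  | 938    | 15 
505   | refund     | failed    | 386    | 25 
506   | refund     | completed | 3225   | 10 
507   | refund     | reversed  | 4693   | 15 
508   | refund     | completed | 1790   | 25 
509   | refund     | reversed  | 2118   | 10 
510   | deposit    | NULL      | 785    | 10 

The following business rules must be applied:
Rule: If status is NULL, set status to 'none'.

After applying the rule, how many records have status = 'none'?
1

Step 1: Count records where status IS NULL
Step 2: Found 1 records with NULL status
Step 3: These records will have status set to 'none'
Step 4: Records already having status = 'none': 0
Step 5: Answer: 1 + 0 = 1 records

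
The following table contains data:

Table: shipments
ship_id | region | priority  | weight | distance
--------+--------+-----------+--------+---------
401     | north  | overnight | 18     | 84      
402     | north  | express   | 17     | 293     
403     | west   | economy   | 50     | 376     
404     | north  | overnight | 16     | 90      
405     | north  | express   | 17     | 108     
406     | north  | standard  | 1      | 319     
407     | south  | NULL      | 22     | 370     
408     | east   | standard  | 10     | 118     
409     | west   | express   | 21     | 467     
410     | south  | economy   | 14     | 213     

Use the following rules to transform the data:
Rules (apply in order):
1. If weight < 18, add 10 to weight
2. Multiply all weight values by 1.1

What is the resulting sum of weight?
270.6

Step 1: Apply Rule 1 - Add 10 to records with weight < 18
  - 6 records affected: 75 + (6 × 10) = 135
  - Unaffected records: 111
  - Sum after Rule 1: 246
Step 2: Apply Rule 2 - Multiply all by 1.1
  - 246 × 1.1 = 270.6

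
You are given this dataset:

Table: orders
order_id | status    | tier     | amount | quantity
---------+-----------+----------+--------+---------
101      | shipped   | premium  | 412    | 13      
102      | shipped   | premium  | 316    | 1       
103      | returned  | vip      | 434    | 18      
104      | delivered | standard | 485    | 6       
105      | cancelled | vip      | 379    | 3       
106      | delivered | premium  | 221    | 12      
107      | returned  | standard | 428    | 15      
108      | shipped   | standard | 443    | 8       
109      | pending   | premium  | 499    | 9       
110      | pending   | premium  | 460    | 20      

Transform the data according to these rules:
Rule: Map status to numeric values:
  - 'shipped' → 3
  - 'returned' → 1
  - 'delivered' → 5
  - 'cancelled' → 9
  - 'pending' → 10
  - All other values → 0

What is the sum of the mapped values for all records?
50

Step 1: Apply mapping to each record
Step 2: Count by status:
  'shipped': 3 records × 3 = 9
  'returned': 2 records × 1 = 2
  'delivered': 2 records × 5 = 10
  'cancelled': 1 records × 9 = 9
  'pending': 2 records × 10 = 20
Step 3: Sum all mapped values = 50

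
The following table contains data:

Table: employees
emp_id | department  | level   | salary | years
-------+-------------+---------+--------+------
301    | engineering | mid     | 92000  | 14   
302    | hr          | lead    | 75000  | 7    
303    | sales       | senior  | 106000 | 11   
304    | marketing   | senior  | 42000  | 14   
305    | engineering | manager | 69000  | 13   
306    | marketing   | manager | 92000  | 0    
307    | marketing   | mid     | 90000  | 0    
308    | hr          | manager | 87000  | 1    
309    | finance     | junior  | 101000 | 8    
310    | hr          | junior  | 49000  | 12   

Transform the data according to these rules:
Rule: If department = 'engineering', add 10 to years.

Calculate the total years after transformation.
100

Step 1: Count records where department = 'engineering': 2
Step 2: Total bonus added: 2 × 10 = 20
Step 3: Original sum of years: 80
Step 4: Final sum = 80 + 20 = 100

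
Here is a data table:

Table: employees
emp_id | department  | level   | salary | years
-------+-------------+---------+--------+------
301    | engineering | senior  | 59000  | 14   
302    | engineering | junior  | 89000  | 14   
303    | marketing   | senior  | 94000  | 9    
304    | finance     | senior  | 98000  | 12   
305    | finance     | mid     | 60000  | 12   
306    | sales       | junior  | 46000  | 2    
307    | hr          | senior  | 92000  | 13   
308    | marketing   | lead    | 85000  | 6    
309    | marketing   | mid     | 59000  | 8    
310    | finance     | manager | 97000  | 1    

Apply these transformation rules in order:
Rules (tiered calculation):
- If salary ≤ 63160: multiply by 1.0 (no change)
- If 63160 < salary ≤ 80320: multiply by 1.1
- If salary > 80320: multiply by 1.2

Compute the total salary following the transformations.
890000.0

Step 1: Tier 1 (salary ≤ 63160): 4 records, sum = 224000 × 1.0 = 224000.0
Step 2: Tier 2 (63160 < salary ≤ 80320): 0 records, sum = 0 × 1.1 = 0.0
Step 3: Tier 3 (salary > 80320): 6 records, sum = 555000 × 1.2 = 666000.0
Step 4: Final sum = 224000.0 + 0.0 + 666000.0 = 890000.0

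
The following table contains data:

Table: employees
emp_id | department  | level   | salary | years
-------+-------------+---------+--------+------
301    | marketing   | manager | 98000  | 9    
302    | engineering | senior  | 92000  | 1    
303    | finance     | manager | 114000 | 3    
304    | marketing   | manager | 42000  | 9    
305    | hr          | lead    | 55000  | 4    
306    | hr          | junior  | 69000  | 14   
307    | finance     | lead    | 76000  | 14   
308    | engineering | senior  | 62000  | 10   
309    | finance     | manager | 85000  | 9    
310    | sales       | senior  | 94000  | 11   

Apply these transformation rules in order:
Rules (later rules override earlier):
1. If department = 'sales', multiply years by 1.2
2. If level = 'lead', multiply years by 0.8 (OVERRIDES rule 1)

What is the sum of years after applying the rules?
82.6

Step 1: Rule 2 takes priority for records with level = 'lead'
  - 2 records: 18 × 0.8 = 14.4
Step 2: Rule 1 applies to remaining records with department = 'sales'
  - 1 records: 11 × 1.2 = 13.2
Step 3: Other records unchanged: 55
Step 4: Final sum = 14.4 + 13.2 + 55 = 82.6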